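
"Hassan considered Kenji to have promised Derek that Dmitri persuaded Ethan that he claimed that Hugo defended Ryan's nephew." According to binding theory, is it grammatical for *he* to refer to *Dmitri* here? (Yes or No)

*Dmitri* is an R-expression; Principle C requires it to be free (not bound by any c-commanding expression).
— he: subject of the clause headed by 'claimed'; the pronoun does not c-command the R-expression — coreference allowed.

Yes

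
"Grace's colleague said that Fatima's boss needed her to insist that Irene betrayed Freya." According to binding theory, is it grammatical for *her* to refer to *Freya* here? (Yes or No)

*Freya* is an R-expression; Principle C requires it to be free (not bound by any c-commanding expression).
— her: subject of the clause headed by 'insist'; the pronoun c-commands the R-expression — coreference blocked (Principle C).

No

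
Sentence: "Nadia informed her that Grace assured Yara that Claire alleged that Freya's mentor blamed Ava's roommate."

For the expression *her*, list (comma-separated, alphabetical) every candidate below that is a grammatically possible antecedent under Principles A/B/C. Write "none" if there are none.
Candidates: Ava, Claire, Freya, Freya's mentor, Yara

*her* is a pronoun; Principle B requires it to be free in its binding domain — the matrix clause.
— Ava: possessor inside the object DP of the clause headed by 'blamed'; is c-commanded by the pronoun; coreference would bind this R-expression — blocked (Principle C).
— Claire: subject of the clause headed by 'alleged'; is c-commanded by the pronoun; coreference would bind this R-expression — blocked (Principle C).
— Freya: possessor inside the subject DP of the clause headed by 'blamed'; is c-commanded by the pronoun; coreference would bind this R-expression — blocked (Principle C).
— Freya's mentor: subject of the clause headed by 'blamed'; is c-commanded by the pronoun; coreference would bind this R-expression — blocked (Principle C).
— Yara: object of the clause headed by 'assured'; is c-commanded by the pronoun; coreference would bind this R-expression — blocked (Principle C).

none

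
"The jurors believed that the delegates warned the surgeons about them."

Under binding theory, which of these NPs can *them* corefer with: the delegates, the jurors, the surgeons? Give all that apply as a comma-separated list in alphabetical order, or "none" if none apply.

*them* is a pronoun; Principle B requires it to be free in its binding domain — the clause headed by 'warned'.
— the delegates: subject of the clause headed by 'warned'; c-commands the pronoun within its binding domain — blocked (Principle B).
— the jurors: subject of the matrix clause; c-commands the pronoun but lies outside its binding domain — allowed.
— the surgeons: object of the clause headed by 'warned'; c-commands the pronoun within its binding domain — blocked (Principle B).

the jurors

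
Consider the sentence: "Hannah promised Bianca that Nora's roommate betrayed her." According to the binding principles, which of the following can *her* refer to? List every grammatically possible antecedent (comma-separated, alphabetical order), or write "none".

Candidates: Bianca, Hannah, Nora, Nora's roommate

Bianca, Hannah, Nora

*her* is a pronoun; Principle B requires it to be free in its binding domain — the clause headed by 'betrayed'.
— Bianca: object of the matrix clause; c-commands the pronoun but lies outside its binding domain — allowed.
— Hannah: subject of the matrix clause; c-commands the pronoun but lies outside its binding domain — allowed.
— Nora: possessor inside the subject DP of the clause headed by 'betrayed'; does not c-command the pronoun — Principle B does not apply; allowed.
— Nora's roommate: subject of the clause headed by 'betrayed'; c-commands the pronoun within its binding domain — blocked (Principle B).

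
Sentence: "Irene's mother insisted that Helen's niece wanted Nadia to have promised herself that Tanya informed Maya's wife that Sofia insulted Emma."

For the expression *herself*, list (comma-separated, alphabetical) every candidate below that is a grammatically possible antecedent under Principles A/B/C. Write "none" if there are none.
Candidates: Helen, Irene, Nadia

*herself* is a reflexive; Principle A requires it to be bound within its binding domain — the clause headed by 'promised'.
— Helen: possessor inside the subject DP of the clause headed by 'wanted'; does not c-command the reflexive — cannot bind it (Principle A).
— Irene: possessor inside the subject DP of the matrix clause; does not c-command the reflexive — cannot bind it (Principle A).
— Nadia: subject of the clause headed by 'promised'; c-commands the reflexive within its binding domain — allowed (Principle A).

Nadia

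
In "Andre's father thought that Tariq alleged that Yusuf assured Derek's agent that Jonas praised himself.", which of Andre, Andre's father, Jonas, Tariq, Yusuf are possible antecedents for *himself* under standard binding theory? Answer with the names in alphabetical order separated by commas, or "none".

*himself* is a reflexive; Principle A requires it to be bound within its binding domain — the clause headed by 'praised'.
— Andre: possessor inside the subject DP of the matrix clause; does not c-command the reflexive — cannot bind it (Principle A).
— Andre's father: subject of the matrix clause; c-commands the reflexive but lies outside its binding domain — cannot bind it (Principle A).
— Jonas: subject of the clause headed by 'praised'; c-commands the reflexive within its binding domain — allowed (Principle A).
— Tariq: subject of the clause headed by 'alleged'; c-commands the reflexive but lies outside its binding domain — cannot bind it (Principle A).
— Yusuf: subject of the clause headed by 'assured'; c-commands the reflexive but lies outside its binding domain — cannot bind it (Principle A).

Jonas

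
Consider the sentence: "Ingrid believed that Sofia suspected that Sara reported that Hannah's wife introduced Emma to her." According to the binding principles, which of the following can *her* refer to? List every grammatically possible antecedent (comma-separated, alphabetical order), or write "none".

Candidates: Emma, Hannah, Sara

Hannah, Sara

*her* is a pronoun; Principle B requires it to be free in its binding domain — the clause headed by 'introduced'.
— Emma: object of the clause headed by 'introduced'; c-commands the pronoun within its binding domain — blocked (Principle B).
— Hannah: possessor inside the subject DP of the clause headed by 'introduced'; does not c-command the pronoun — Principle B does not apply; allowed.
— Sara: subject of the clause headed by 'reported'; c-commands the pronoun but lies outside its binding domain — allowed.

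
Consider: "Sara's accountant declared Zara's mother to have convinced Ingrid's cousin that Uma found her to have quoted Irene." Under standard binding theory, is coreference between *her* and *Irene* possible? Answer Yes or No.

No

*Irene* is an R-expression; Principle C requires it to be free (not bound by any c-commanding expression).
— her: subject of the clause headed by 'quoted'; the pronoun c-commands the R-expression — coreference blocked (Principle C).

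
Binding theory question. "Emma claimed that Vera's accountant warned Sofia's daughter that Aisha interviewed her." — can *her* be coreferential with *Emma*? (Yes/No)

Yes

*her* is a pronoun; Principle B requires it to be free in its binding domain — the clause headed by 'interviewed'.
— Emma: subject of the matrix clause; c-commands the pronoun but lies outside its binding domain — allowed.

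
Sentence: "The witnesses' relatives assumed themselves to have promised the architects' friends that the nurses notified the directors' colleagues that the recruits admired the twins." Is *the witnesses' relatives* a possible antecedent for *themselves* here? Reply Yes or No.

Yes

*themselves* is a reflexive; Principle A requires it to be bound within its binding domain — the matrix clause.
— the witnesses' relatives: subject of the matrix clause; c-commands the reflexive within its binding domain — allowed (Principle A).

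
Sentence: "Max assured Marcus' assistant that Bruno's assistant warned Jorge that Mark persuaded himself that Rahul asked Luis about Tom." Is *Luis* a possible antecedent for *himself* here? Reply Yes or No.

*himself* is a reflexive; Principle A requires it to be bound within its binding domain — the clause headed by 'persuaded'.
— Luis: object of the clause headed by 'asked'; does not c-command the reflexive — cannot bind it (Principle A).

No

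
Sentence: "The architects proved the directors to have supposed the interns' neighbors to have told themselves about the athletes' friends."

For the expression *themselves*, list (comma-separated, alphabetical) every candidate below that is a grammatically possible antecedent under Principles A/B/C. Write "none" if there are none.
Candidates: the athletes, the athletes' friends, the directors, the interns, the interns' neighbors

the interns' neighbors

*themselves* is a reflexive; Principle A requires it to be bound within its binding domain — the clause headed by 'told'.
— the athletes: possessor inside the second object DP of the clause headed by 'told'; does not c-command the reflexive — cannot bind it (Principle A).
— the athletes' friends: second object of the clause headed by 'told'; does not c-command the reflexive — cannot bind it (Principle A).
— the directors: subject of the clause headed by 'supposed'; c-commands the reflexive but lies outside its binding domain — cannot bind it (Principle A).
— the interns: possessor inside the subject DP of the clause headed by 'told'; does not c-command the reflexive — cannot bind it (Principle A).
— the interns' neighbors: subject of the clause headed by 'told'; c-commands the reflexive within its binding domain — allowed (Principle A).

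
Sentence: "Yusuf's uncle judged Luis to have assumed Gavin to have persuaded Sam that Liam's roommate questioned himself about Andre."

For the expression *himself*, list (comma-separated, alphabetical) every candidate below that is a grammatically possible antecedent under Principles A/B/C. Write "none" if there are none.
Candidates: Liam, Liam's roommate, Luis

Liam's roommate

*himself* is a reflexive; Principle A requires it to be bound within its binding domain — the clause headed by 'questioned'.
— Liam: possessor inside the subject DP of the clause headed by 'questioned'; does not c-command the reflexive — cannot bind it (Principle A).
— Liam's roommate: subject of the clause headed by 'questioned'; c-commands the reflexive within its binding domain — allowed (Principle A).
— Luis: subject of the clause headed by 'assumed'; c-commands the reflexive but lies outside its binding domain — cannot bind it (Principle A).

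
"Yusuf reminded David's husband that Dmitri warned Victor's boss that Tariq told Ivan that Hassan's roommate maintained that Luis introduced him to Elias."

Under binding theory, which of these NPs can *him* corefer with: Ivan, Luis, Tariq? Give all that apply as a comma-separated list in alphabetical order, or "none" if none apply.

Ivan, Tariq

*him* is a pronoun; Principle B requires it to be free in its binding domain — the clause headed by 'introduced'.
— Ivan: object of the clause headed by 'told'; c-commands the pronoun but lies outside its binding domain — allowed.
— Luis: subject of the clause headed by 'introduced'; c-commands the pronoun within its binding domain — blocked (Principle B).
— Tariq: subject of the clause headed by 'told'; c-commands the pronoun but lies outside its binding domain — allowed.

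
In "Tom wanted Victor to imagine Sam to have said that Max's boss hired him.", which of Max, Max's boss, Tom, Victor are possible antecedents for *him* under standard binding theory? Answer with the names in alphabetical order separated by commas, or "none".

*him* is a pronoun; Principle B requires it to be free in its binding domain — the clause headed by 'hired'.
— Max: possessor inside the subject DP of the clause headed by 'hired'; does not c-command the pronoun — Principle B does not apply; allowed.
— Max's boss: subject of the clause headed by 'hired'; c-commands the pronoun within its binding domain — blocked (Principle B).
— Tom: subject of the matrix clause; c-commands the pronoun but lies outside its binding domain — allowed.
— Victor: subject of the clause headed by 'imagine'; c-commands the pronoun but lies outside its binding domain — allowed.

Max, Tom, Victor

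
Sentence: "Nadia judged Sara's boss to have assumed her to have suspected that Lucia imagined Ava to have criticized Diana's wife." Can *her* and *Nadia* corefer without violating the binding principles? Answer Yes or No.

*Nadia* is an R-expression; Principle C requires it to be free (not bound by any c-commanding expression).
— her: subject of the clause headed by 'suspected'; the pronoun does not c-command the R-expression — coreference allowed.

Yes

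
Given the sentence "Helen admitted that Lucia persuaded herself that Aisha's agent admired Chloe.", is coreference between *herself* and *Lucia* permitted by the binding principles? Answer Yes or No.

*herself* is a reflexive; Principle A requires it to be bound within its binding domain — the clause headed by 'persuaded'.
— Lucia: subject of the clause headed by 'persuaded'; c-commands the reflexive within its binding domain — allowed (Principle A).

Yes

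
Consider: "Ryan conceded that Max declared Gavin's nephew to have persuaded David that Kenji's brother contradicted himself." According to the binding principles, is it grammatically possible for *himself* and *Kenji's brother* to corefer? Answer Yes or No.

*himself* is a reflexive; Principle A requires it to be bound within its binding domain — the clause headed by 'contradicted'.
— Kenji's brother: subject of the clause headed by 'contradicted'; c-commands the reflexive within its binding domain — allowed (Principle A).

Yes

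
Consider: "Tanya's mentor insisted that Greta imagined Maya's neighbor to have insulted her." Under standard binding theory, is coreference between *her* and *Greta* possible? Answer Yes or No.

Yes

*Greta* is an R-expression; Principle C requires it to be free (not bound by any c-commanding expression).
— her: object of the clause headed by 'insulted'; the pronoun does not c-command the R-expression — coreference allowed.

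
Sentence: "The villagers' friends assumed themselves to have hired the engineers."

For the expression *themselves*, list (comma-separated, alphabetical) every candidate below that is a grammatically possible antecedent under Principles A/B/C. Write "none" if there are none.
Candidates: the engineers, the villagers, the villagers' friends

*themselves* is a reflexive; Principle A requires it to be bound within its binding domain — the matrix clause.
— the engineers: object of the clause headed by 'hired'; does not c-command the reflexive — cannot bind it (Principle A).
— the villagers: possessor inside the subject DP of the matrix clause; does not c-command the reflexive — cannot bind it (Principle A).
— the villagers' friends: subject of the matrix clause; c-commands the reflexive within its binding domain — allowed (Principle A).

the villagers' friends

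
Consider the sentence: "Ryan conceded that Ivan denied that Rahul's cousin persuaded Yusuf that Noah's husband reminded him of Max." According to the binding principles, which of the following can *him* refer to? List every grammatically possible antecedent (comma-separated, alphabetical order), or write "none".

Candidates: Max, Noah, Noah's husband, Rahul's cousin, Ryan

*him* is a pronoun; Principle B requires it to be free in its binding domain — the clause headed by 'reminded'.
— Max: second object of the clause headed by 'reminded'; is c-commanded by the pronoun; coreference would bind this R-expression — blocked (Principle C).
— Noah: possessor inside the subject DP of the clause headed by 'reminded'; does not c-command the pronoun — Principle B does not apply; allowed.
— Noah's husband: subject of the clause headed by 'reminded'; c-commands the pronoun within its binding domain — blocked (Principle B).
— Rahul's cousin: subject of the clause headed by 'persuaded'; c-commands the pronoun but lies outside its binding domain — allowed.
— Ryan: subject of the matrix clause; c-commands the pronoun but lies outside its binding domain — allowed.

Noah, Rahul's cousin, Ryan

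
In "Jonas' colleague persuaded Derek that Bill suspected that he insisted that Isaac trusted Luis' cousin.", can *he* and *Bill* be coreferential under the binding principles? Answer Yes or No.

Yes

*Bill* is an R-expression; Principle C requires it to be free (not bound by any c-commanding expression).
— he: subject of the clause headed by 'insisted'; the pronoun does not c-command the R-expression — coreference allowed.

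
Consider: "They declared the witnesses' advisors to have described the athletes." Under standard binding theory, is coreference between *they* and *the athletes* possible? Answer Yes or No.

*the athletes* is an R-expression; Principle C requires it to be free (not bound by any c-commanding expression).
— they: subject of the matrix clause; the pronoun c-commands the R-expression — coreference blocked (Principle C).

No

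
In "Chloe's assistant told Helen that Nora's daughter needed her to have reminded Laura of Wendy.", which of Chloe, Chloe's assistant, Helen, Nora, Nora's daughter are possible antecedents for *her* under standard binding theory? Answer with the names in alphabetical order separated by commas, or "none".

*her* is a pronoun; Principle B requires it to be free in its binding domain — the clause headed by 'needed'.
— Chloe: possessor inside the subject DP of the matrix clause; does not c-command the pronoun — Principle B does not apply; allowed.
— Chloe's assistant: subject of the matrix clause; c-commands the pronoun but lies outside its binding domain — allowed.
— Helen: object of the matrix clause; c-commands the pronoun but lies outside its binding domain — allowed.
— Nora: possessor inside the subject DP of the clause headed by 'needed'; does not c-command the pronoun — Principle B does not apply; allowed.
— Nora's daughter: subject of the clause headed by 'needed'; c-commands the pronoun within its binding domain — blocked (Principle B).

Chloe, Chloe's assistant, Helen, Nora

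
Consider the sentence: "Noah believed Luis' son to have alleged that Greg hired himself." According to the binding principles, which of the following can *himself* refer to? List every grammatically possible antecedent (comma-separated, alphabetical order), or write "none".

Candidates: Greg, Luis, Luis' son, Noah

*himself* is a reflexive; Principle A requires it to be bound within its binding domain — the clause headed by 'hired'.
— Greg: subject of the clause headed by 'hired'; c-commands the reflexive within its binding domain — allowed (Principle A).
— Luis: possessor inside the subject DP of the clause headed by 'alleged'; does not c-command the reflexive — cannot bind it (Principle A).
— Luis' son: subject of the clause headed by 'alleged'; c-commands the reflexive but lies outside its binding domain — cannot bind it (Principle A).
— Noah: subject of the matrix clause; c-commands the reflexive but lies outside its binding domain — cannot bind it (Principle A).

Greg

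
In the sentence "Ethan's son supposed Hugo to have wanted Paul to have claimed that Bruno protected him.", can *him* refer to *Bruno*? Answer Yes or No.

No

*him* is a pronoun; Principle B requires it to be free in its binding domain — the clause headed by 'protected'.
— Bruno: subject of the clause headed by 'protected'; c-commands the pronoun within its binding domain — blocked (Principle B).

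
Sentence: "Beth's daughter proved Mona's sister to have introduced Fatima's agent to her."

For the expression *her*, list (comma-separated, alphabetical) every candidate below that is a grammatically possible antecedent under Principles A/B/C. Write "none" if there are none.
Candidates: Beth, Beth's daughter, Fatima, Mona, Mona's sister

*her* is a pronoun; Principle B requires it to be free in its binding domain — the clause headed by 'introduced'.
— Beth: possessor inside the subject DP of the matrix clause; does not c-command the pronoun — Principle B does not apply; allowed.
— Beth's daughter: subject of the matrix clause; c-commands the pronoun but lies outside its binding domain — allowed.
— Fatima: possessor inside the object DP of the clause headed by 'introduced'; does not c-command the pronoun — Principle B does not apply; allowed.
— Mona: possessor inside the subject DP of the clause headed by 'introduced'; does not c-command the pronoun — Principle B does not apply; allowed.
— Mona's sister: subject of the clause headed by 'introduced'; c-commands the pronoun within its binding domain — blocked (Principle B).

Beth, Beth's daughter, Fatima, Mona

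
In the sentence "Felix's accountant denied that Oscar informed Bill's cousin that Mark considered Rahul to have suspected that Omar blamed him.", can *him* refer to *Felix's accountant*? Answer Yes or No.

Yes

*him* is a pronoun; Principle B requires it to be free in its binding domain — the clause headed by 'blamed'.
— Felix's accountant: subject of the matrix clause; c-commands the pronoun but lies outside its binding domain — allowed.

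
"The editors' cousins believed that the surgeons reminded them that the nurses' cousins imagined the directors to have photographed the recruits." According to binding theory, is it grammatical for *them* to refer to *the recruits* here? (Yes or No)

No

*the recruits* is an R-expression; Principle C requires it to be free (not bound by any c-commanding expression).
— them: object of the clause headed by 'reminded'; the pronoun c-commands the R-expression — coreference blocked (Principle C).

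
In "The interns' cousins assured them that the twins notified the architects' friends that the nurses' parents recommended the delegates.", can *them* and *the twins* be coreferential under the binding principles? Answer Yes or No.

No

*the twins* is an R-expression; Principle C requires it to be free (not bound by any c-commanding expression).
— them: object of the matrix clause; the pronoun c-commands the R-expression — coreference blocked (Principle C).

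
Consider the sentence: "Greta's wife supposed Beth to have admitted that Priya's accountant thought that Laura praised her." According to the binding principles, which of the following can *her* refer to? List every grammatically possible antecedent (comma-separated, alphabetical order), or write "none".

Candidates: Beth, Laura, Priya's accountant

Beth, Priya's accountant

*her* is a pronoun; Principle B requires it to be free in its binding domain — the clause headed by 'praised'.
— Beth: subject of the clause headed by 'admitted'; c-commands the pronoun but lies outside its binding domain — allowed.
— Laura: subject of the clause headed by 'praised'; c-commands the pronoun within its binding domain — blocked (Principle B).
— Priya's accountant: subject of the clause headed by 'thought'; c-commands the pronoun but lies outside its binding domain — allowed.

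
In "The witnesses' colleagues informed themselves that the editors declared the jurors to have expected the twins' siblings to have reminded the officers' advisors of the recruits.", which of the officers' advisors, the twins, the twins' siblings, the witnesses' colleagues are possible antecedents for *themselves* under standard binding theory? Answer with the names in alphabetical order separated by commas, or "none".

*themselves* is a reflexive; Principle A requires it to be bound within its binding domain — the matrix clause.
— the officers' advisors: object of the clause headed by 'reminded'; does not c-command the reflexive — cannot bind it (Principle A).
— the twins: possessor inside the subject DP of the clause headed by 'reminded'; does not c-command the reflexive — cannot bind it (Principle A).
— the twins' siblings: subject of the clause headed by 'reminded'; does not c-command the reflexive — cannot bind it (Principle A).
— the witnesses' colleagues: subject of the matrix clause; c-commands the reflexive within its binding domain — allowed (Principle A).

the witnesses' colleagues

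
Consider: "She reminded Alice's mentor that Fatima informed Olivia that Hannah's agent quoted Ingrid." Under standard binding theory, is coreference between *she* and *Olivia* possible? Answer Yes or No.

No

*Olivia* is an R-expression; Principle C requires it to be free (not bound by any c-commanding expression).
— she: subject of the matrix clause; the pronoun c-commands the R-expression — coreference blocked (Principle C).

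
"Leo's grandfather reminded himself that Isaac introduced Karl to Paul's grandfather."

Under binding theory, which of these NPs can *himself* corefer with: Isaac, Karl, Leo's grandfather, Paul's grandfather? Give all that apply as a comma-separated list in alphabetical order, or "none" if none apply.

*himself* is a reflexive; Principle A requires it to be bound within its binding domain — the matrix clause.
— Isaac: subject of the clause headed by 'introduced'; does not c-command the reflexive — cannot bind it (Principle A).
— Karl: object of the clause headed by 'introduced'; does not c-command the reflexive — cannot bind it (Principle A).
— Leo's grandfather: subject of the matrix clause; c-commands the reflexive within its binding domain — allowed (Principle A).
— Paul's grandfather: second object of the clause headed by 'introduced'; does not c-command the reflexive — cannot bind it (Principle A).

Leo's grandfather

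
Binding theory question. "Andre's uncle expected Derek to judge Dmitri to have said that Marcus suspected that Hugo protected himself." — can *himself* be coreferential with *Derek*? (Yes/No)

No

*himself* is a reflexive; Principle A requires it to be bound within its binding domain — the clause headed by 'protected'.
— Derek: subject of the clause headed by 'judge'; c-commands the reflexive but lies outside its binding domain — cannot bind it (Principle A).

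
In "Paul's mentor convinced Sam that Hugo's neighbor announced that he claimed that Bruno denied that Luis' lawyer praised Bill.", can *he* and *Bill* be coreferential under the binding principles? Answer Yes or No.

No

*Bill* is an R-expression; Principle C requires it to be free (not bound by any c-commanding expression).
— he: subject of the clause headed by 'claimed'; the pronoun c-commands the R-expression — coreference blocked (Principle C).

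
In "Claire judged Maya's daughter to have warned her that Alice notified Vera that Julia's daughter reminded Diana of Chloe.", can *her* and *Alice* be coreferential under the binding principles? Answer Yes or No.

No

*Alice* is an R-expression; Principle C requires it to be free (not bound by any c-commanding expression).
— her: object of the clause headed by 'warned'; the pronoun c-commands the R-expression — coreference blocked (Principle C).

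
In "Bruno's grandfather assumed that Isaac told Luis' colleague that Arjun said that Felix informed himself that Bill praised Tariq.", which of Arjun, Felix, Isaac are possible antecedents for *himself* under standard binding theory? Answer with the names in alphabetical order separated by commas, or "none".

*himself* is a reflexive; Principle A requires it to be bound within its binding domain — the clause headed by 'informed'.
— Arjun: subject of the clause headed by 'said'; c-commands the reflexive but lies outside its binding domain — cannot bind it (Principle A).
— Felix: subject of the clause headed by 'informed'; c-commands the reflexive within its binding domain — allowed (Principle A).
— Isaac: subject of the clause headed by 'told'; c-commands the reflexive but lies outside its binding domain — cannot bind it (Principle A).

Felix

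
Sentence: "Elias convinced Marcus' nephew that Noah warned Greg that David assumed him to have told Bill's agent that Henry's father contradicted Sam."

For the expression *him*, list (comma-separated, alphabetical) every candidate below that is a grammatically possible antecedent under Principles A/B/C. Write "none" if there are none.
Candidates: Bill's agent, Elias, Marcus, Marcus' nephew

*him* is a pronoun; Principle B requires it to be free in its binding domain — the clause headed by 'assumed'.
— Bill's agent: object of the clause headed by 'told'; is c-commanded by the pronoun; coreference would bind this R-expression — blocked (Principle C).
— Elias: subject of the matrix clause; c-commands the pronoun but lies outside its binding domain — allowed.
— Marcus: possessor inside the object DP of the matrix clause; does not c-command the pronoun — Principle B does not apply; allowed.
— Marcus' nephew: object of the matrix clause; c-commands the pronoun but lies outside its binding domain — allowed.

Elias, Marcus, Marcus' nephew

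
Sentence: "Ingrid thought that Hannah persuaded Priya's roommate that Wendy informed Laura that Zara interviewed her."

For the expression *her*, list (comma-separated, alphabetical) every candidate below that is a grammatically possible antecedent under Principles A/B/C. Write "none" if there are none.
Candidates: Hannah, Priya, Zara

*her* is a pronoun; Principle B requires it to be free in its binding domain — the clause headed by 'interviewed'.
— Hannah: subject of the clause headed by 'persuaded'; c-commands the pronoun but lies outside its binding domain — allowed.
— Priya: possessor inside the object DP of the clause headed by 'persuaded'; does not c-command the pronoun — Principle B does not apply; allowed.
— Zara: subject of the clause headed by 'interviewed'; c-commands the pronoun within its binding domain — blocked (Principle B).

Hannah, Priya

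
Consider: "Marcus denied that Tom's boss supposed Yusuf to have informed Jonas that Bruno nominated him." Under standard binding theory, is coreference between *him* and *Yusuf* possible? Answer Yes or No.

Yes

*Yusuf* is an R-expression; Principle C requires it to be free (not bound by any c-commanding expression).
— him: object of the clause headed by 'nominated'; the pronoun does not c-command the R-expression — coreference allowed.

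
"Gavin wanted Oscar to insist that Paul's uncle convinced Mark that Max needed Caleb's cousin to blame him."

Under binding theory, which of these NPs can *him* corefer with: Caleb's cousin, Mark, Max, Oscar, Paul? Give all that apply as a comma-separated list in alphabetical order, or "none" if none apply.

Mark, Max, Oscar, Paul

*him* is a pronoun; Principle B requires it to be free in its binding domain — the clause headed by 'blame'.
— Caleb's cousin: subject of the clause headed by 'blame'; c-commands the pronoun within its binding domain — blocked (Principle B).
— Mark: object of the clause headed by 'convinced'; c-commands the pronoun but lies outside its binding domain — allowed.
— Max: subject of the clause headed by 'needed'; c-commands the pronoun but lies outside its binding domain — allowed.
— Oscar: subject of the clause headed by 'insist'; c-commands the pronoun but lies outside its binding domain — allowed.
— Paul: possessor inside the subject DP of the clause headed by 'convinced'; does not c-command the pronoun — Principle B does not apply; allowed.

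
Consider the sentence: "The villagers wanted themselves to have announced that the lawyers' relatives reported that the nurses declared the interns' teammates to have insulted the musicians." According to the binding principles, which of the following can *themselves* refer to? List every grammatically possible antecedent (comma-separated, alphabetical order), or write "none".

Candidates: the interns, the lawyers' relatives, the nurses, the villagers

the villagers

*themselves* is a reflexive; Principle A requires it to be bound within its binding domain — the matrix clause.
— the interns: possessor inside the subject DP of the clause headed by 'insulted'; does not c-command the reflexive — cannot bind it (Principle A).
— the lawyers' relatives: subject of the clause headed by 'reported'; does not c-command the reflexive — cannot bind it (Principle A).
— the nurses: subject of the clause headed by 'declared'; does not c-command the reflexive — cannot bind it (Principle A).
— the villagers: subject of the matrix clause; c-commands the reflexive within its binding domain — allowed (Principle A).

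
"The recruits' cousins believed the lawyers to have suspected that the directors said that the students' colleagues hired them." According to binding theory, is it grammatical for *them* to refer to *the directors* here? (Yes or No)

*the directors* is an R-expression; Principle C requires it to be free (not bound by any c-commanding expression).
— them: object of the clause headed by 'hired'; the pronoun does not c-command the R-expression — coreference allowed.

Yes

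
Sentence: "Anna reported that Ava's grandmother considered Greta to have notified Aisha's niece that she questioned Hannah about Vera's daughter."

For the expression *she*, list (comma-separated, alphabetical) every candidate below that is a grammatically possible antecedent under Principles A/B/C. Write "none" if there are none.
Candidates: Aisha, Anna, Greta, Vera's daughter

Aisha, Anna, Greta

*she* is a pronoun; Principle B requires it to be free in its binding domain — the clause headed by 'questioned'.
— Aisha: possessor inside the object DP of the clause headed by 'notified'; does not c-command the pronoun — Principle B does not apply; allowed.
— Anna: subject of the matrix clause; c-commands the pronoun but lies outside its binding domain — allowed.
— Greta: subject of the clause headed by 'notified'; c-commands the pronoun but lies outside its binding domain — allowed.
— Vera's daughter: second object of the clause headed by 'questioned'; is c-commanded by the pronoun; coreference would bind this R-expression — blocked (Principle C).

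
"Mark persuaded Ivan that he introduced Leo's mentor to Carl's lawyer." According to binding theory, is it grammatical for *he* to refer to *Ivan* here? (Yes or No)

Yes

*Ivan* is an R-expression; Principle C requires it to be free (not bound by any c-commanding expression).
— he: subject of the clause headed by 'introduced'; the pronoun does not c-command the R-expression — coreference allowed.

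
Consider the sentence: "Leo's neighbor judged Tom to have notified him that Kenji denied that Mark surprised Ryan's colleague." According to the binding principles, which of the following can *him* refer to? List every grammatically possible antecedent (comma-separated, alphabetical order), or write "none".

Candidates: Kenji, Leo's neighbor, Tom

*him* is a pronoun; Principle B requires it to be free in its binding domain — the clause headed by 'notified'.
— Kenji: subject of the clause headed by 'denied'; is c-commanded by the pronoun; coreference would bind this R-expression — blocked (Principle C).
— Leo's neighbor: subject of the matrix clause; c-commands the pronoun but lies outside its binding domain — allowed.
— Tom: subject of the clause headed by 'notified'; c-commands the pronoun within its binding domain — blocked (Principle B).

Leo's neighbor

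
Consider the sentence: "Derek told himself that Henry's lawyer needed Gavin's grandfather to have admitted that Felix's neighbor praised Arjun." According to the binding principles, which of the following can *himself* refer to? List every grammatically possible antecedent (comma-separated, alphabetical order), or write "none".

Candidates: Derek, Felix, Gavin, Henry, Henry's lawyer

Derek

*himself* is a reflexive; Principle A requires it to be bound within its binding domain — the matrix clause.
— Derek: subject of the matrix clause; c-commands the reflexive within its binding domain — allowed (Principle A).
— Felix: possessor inside the subject DP of the clause headed by 'praised'; does not c-command the reflexive — cannot bind it (Principle A).
— Gavin: possessor inside the subject DP of the clause headed by 'admitted'; does not c-command the reflexive — cannot bind it (Principle A).
— Henry: possessor inside the subject DP of the clause headed by 'needed'; does not c-command the reflexive — cannot bind it (Principle A).
— Henry's lawyer: subject of the clause headed by 'needed'; does not c-command the reflexive — cannot bind it (Principle A).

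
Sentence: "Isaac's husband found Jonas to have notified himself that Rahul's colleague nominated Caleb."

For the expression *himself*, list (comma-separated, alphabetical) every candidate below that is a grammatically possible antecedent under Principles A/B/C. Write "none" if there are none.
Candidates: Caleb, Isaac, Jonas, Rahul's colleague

Jonas

*himself* is a reflexive; Principle A requires it to be bound within its binding domain — the clause headed by 'notified'.
— Caleb: object of the clause headed by 'nominated'; does not c-command the reflexive — cannot bind it (Principle A).
— Isaac: possessor inside the subject DP of the matrix clause; does not c-command the reflexive — cannot bind it (Principle A).
— Jonas: subject of the clause headed by 'notified'; c-commands the reflexive within its binding domain — allowed (Principle A).
— Rahul's colleague: subject of the clause headed by 'nominated'; does not c-command the reflexive — cannot bind it (Principle A).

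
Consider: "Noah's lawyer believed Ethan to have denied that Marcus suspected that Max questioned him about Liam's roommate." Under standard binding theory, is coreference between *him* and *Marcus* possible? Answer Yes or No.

Yes

*Marcus* is an R-expression; Principle C requires it to be free (not bound by any c-commanding expression).
— him: object of the clause headed by 'questioned'; the pronoun does not c-command the R-expression — coreference allowed.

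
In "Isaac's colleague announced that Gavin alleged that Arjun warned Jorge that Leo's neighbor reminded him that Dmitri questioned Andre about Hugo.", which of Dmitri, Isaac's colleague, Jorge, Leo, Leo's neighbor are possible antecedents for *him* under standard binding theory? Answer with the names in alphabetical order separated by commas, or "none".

*him* is a pronoun; Principle B requires it to be free in its binding domain — the clause headed by 'reminded'.
— Dmitri: subject of the clause headed by 'questioned'; is c-commanded by the pronoun; coreference would bind this R-expression — blocked (Principle C).
— Isaac's colleague: subject of the matrix clause; c-commands the pronoun but lies outside its binding domain — allowed.
— Jorge: object of the clause headed by 'warned'; c-commands the pronoun but lies outside its binding domain — allowed.
— Leo: possessor inside the subject DP of the clause headed by 'reminded'; does not c-command the pronoun — Principle B does not apply; allowed.
— Leo's neighbor: subject of the clause headed by 'reminded'; c-commands the pronoun within its binding domain — blocked (Principle B).

Isaac's colleague, Jorge, Leo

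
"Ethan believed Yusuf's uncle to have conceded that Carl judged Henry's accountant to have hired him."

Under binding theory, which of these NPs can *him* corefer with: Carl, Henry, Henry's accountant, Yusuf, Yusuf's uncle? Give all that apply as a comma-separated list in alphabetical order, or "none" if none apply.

Carl, Henry, Yusuf, Yusuf's uncle

*him* is a pronoun; Principle B requires it to be free in its binding domain — the clause headed by 'hired'.
— Carl: subject of the clause headed by 'judged'; c-commands the pronoun but lies outside its binding domain — allowed.
— Henry: possessor inside the subject DP of the clause headed by 'hired'; does not c-command the pronoun — Principle B does not apply; allowed.
— Henry's accountant: subject of the clause headed by 'hired'; c-commands the pronoun within its binding domain — blocked (Principle B).
— Yusuf: possessor inside the subject DP of the clause headed by 'conceded'; does not c-command the pronoun — Principle B does not apply; allowed.
— Yusuf's uncle: subject of the clause headed by 'conceded'; c-commands the pronoun but lies outside its binding domain — allowed.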